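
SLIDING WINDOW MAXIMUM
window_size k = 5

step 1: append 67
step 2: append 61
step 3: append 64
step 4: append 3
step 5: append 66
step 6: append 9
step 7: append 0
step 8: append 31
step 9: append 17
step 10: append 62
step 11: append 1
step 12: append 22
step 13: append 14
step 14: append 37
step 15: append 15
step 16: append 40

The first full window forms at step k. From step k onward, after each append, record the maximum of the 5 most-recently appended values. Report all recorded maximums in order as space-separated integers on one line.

step 1: append 67 -> window=[67] (not full yet)
step 2: append 61 -> window=[67, 61] (not full yet)
step 3: append 64 -> window=[67, 61, 64] (not full yet)
step 4: append 3 -> window=[67, 61, 64, 3] (not full yet)
step 5: append 66 -> window=[67, 61, 64, 3, 66] -> max=67
step 6: append 9 -> window=[61, 64, 3, 66, 9] -> max=66
step 7: append 0 -> window=[64, 3, 66, 9, 0] -> max=66
step 8: append 31 -> window=[3, 66, 9, 0, 31] -> max=66
step 9: append 17 -> window=[66, 9, 0, 31, 17] -> max=66
step 10: append 62 -> window=[9, 0, 31, 17, 62] -> max=62
step 11: append 1 -> window=[0, 31, 17, 62, 1] -> max=62
step 12: append 22 -> window=[31, 17, 62, 1, 22] -> max=62
step 13: append 14 -> window=[17, 62, 1, 22, 14] -> max=62
step 14: append 37 -> window=[62, 1, 22, 14, 37] -> max=62
step 15: append 15 -> window=[1, 22, 14, 37, 15] -> max=37
step 16: append 40 -> window=[22, 14, 37, 15, 40] -> max=40

Answer: 67 66 66 66 66 62 62 62 62 62 37 40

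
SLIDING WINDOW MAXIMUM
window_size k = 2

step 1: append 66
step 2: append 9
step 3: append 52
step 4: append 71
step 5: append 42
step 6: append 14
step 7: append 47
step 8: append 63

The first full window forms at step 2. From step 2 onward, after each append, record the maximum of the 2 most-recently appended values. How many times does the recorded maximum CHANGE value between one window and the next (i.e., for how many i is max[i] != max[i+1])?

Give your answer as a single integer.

Answer: 5

Derivation:
step 1: append 66 -> window=[66] (not full yet)
step 2: append 9 -> window=[66, 9] -> max=66
step 3: append 52 -> window=[9, 52] -> max=52
step 4: append 71 -> window=[52, 71] -> max=71
step 5: append 42 -> window=[71, 42] -> max=71
step 6: append 14 -> window=[42, 14] -> max=42
step 7: append 47 -> window=[14, 47] -> max=47
step 8: append 63 -> window=[47, 63] -> max=63
Recorded maximums: 66 52 71 71 42 47 63
Changes between consecutive maximums: 5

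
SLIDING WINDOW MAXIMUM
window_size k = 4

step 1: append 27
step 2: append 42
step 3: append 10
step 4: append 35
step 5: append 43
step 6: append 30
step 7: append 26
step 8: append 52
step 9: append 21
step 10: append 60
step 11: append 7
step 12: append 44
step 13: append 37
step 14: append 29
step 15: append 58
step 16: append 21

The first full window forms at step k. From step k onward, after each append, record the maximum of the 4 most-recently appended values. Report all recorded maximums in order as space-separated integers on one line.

Answer: 42 43 43 43 52 52 60 60 60 60 44 58 58

Derivation:
step 1: append 27 -> window=[27] (not full yet)
step 2: append 42 -> window=[27, 42] (not full yet)
step 3: append 10 -> window=[27, 42, 10] (not full yet)
step 4: append 35 -> window=[27, 42, 10, 35] -> max=42
step 5: append 43 -> window=[42, 10, 35, 43] -> max=43
step 6: append 30 -> window=[10, 35, 43, 30] -> max=43
step 7: append 26 -> window=[35, 43, 30, 26] -> max=43
step 8: append 52 -> window=[43, 30, 26, 52] -> max=52
step 9: append 21 -> window=[30, 26, 52, 21] -> max=52
step 10: append 60 -> window=[26, 52, 21, 60] -> max=60
step 11: append 7 -> window=[52, 21, 60, 7] -> max=60
step 12: append 44 -> window=[21, 60, 7, 44] -> max=60
step 13: append 37 -> window=[60, 7, 44, 37] -> max=60
step 14: append 29 -> window=[7, 44, 37, 29] -> max=44
step 15: append 58 -> window=[44, 37, 29, 58] -> max=58
step 16: append 21 -> window=[37, 29, 58, 21] -> max=58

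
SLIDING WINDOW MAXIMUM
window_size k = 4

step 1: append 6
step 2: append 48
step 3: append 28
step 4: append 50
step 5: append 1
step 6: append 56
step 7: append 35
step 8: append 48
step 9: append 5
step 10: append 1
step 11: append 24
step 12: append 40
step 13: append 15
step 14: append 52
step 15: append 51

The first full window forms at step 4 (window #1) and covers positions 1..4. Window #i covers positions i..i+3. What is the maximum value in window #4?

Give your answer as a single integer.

Answer: 56

Derivation:
step 1: append 6 -> window=[6] (not full yet)
step 2: append 48 -> window=[6, 48] (not full yet)
step 3: append 28 -> window=[6, 48, 28] (not full yet)
step 4: append 50 -> window=[6, 48, 28, 50] -> max=50
step 5: append 1 -> window=[48, 28, 50, 1] -> max=50
step 6: append 56 -> window=[28, 50, 1, 56] -> max=56
step 7: append 35 -> window=[50, 1, 56, 35] -> max=56
Window #4 max = 56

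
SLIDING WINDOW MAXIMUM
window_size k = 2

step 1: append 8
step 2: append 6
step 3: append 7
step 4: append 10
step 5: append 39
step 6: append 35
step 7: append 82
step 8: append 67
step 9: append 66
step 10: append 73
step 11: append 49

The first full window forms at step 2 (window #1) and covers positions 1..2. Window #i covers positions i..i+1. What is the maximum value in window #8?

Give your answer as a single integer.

Answer: 67

Derivation:
step 1: append 8 -> window=[8] (not full yet)
step 2: append 6 -> window=[8, 6] -> max=8
step 3: append 7 -> window=[6, 7] -> max=7
step 4: append 10 -> window=[7, 10] -> max=10
step 5: append 39 -> window=[10, 39] -> max=39
step 6: append 35 -> window=[39, 35] -> max=39
step 7: append 82 -> window=[35, 82] -> max=82
step 8: append 67 -> window=[82, 67] -> max=82
step 9: append 66 -> window=[67, 66] -> max=67
Window #8 max = 67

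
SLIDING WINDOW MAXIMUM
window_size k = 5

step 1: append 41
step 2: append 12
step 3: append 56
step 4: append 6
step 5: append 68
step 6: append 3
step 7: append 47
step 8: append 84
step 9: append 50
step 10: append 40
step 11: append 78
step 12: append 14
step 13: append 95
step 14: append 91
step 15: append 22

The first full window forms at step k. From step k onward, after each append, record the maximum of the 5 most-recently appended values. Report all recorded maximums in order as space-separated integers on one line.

step 1: append 41 -> window=[41] (not full yet)
step 2: append 12 -> window=[41, 12] (not full yet)
step 3: append 56 -> window=[41, 12, 56] (not full yet)
step 4: append 6 -> window=[41, 12, 56, 6] (not full yet)
step 5: append 68 -> window=[41, 12, 56, 6, 68] -> max=68
step 6: append 3 -> window=[12, 56, 6, 68, 3] -> max=68
step 7: append 47 -> window=[56, 6, 68, 3, 47] -> max=68
step 8: append 84 -> window=[6, 68, 3, 47, 84] -> max=84
step 9: append 50 -> window=[68, 3, 47, 84, 50] -> max=84
step 10: append 40 -> window=[3, 47, 84, 50, 40] -> max=84
step 11: append 78 -> window=[47, 84, 50, 40, 78] -> max=84
step 12: append 14 -> window=[84, 50, 40, 78, 14] -> max=84
step 13: append 95 -> window=[50, 40, 78, 14, 95] -> max=95
step 14: append 91 -> window=[40, 78, 14, 95, 91] -> max=95
step 15: append 22 -> window=[78, 14, 95, 91, 22] -> max=95

Answer: 68 68 68 84 84 84 84 84 95 95 95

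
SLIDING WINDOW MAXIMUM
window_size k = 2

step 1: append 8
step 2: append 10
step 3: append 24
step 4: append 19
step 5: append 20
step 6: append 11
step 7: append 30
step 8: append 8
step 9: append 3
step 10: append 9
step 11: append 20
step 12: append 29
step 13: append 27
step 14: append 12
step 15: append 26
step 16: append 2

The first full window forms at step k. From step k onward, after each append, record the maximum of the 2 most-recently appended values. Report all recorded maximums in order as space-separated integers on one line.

Answer: 10 24 24 20 20 30 30 8 9 20 29 29 27 26 26

Derivation:
step 1: append 8 -> window=[8] (not full yet)
step 2: append 10 -> window=[8, 10] -> max=10
step 3: append 24 -> window=[10, 24] -> max=24
step 4: append 19 -> window=[24, 19] -> max=24
step 5: append 20 -> window=[19, 20] -> max=20
step 6: append 11 -> window=[20, 11] -> max=20
step 7: append 30 -> window=[11, 30] -> max=30
step 8: append 8 -> window=[30, 8] -> max=30
step 9: append 3 -> window=[8, 3] -> max=8
step 10: append 9 -> window=[3, 9] -> max=9
step 11: append 20 -> window=[9, 20] -> max=20
step 12: append 29 -> window=[20, 29] -> max=29
step 13: append 27 -> window=[29, 27] -> max=29
step 14: append 12 -> window=[27, 12] -> max=27
step 15: append 26 -> window=[12, 26] -> max=26
step 16: append 2 -> window=[26, 2] -> max=26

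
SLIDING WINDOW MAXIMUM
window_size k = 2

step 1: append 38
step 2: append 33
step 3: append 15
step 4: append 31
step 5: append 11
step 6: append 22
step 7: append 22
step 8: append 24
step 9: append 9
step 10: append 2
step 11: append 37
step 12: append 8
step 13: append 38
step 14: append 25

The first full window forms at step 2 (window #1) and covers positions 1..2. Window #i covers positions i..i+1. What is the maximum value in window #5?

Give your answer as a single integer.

step 1: append 38 -> window=[38] (not full yet)
step 2: append 33 -> window=[38, 33] -> max=38
step 3: append 15 -> window=[33, 15] -> max=33
step 4: append 31 -> window=[15, 31] -> max=31
step 5: append 11 -> window=[31, 11] -> max=31
step 6: append 22 -> window=[11, 22] -> max=22
Window #5 max = 22

Answer: 22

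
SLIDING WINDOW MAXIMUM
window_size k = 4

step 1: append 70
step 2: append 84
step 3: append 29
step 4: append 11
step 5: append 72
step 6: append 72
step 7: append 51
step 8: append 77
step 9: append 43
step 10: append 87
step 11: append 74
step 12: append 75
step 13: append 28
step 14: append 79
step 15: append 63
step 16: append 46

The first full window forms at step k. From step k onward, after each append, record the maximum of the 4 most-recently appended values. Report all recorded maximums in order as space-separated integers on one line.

step 1: append 70 -> window=[70] (not full yet)
step 2: append 84 -> window=[70, 84] (not full yet)
step 3: append 29 -> window=[70, 84, 29] (not full yet)
step 4: append 11 -> window=[70, 84, 29, 11] -> max=84
step 5: append 72 -> window=[84, 29, 11, 72] -> max=84
step 6: append 72 -> window=[29, 11, 72, 72] -> max=72
step 7: append 51 -> window=[11, 72, 72, 51] -> max=72
step 8: append 77 -> window=[72, 72, 51, 77] -> max=77
step 9: append 43 -> window=[72, 51, 77, 43] -> max=77
step 10: append 87 -> window=[51, 77, 43, 87] -> max=87
step 11: append 74 -> window=[77, 43, 87, 74] -> max=87
step 12: append 75 -> window=[43, 87, 74, 75] -> max=87
step 13: append 28 -> window=[87, 74, 75, 28] -> max=87
step 14: append 79 -> window=[74, 75, 28, 79] -> max=79
step 15: append 63 -> window=[75, 28, 79, 63] -> max=79
step 16: append 46 -> window=[28, 79, 63, 46] -> max=79

Answer: 84 84 72 72 77 77 87 87 87 87 79 79 79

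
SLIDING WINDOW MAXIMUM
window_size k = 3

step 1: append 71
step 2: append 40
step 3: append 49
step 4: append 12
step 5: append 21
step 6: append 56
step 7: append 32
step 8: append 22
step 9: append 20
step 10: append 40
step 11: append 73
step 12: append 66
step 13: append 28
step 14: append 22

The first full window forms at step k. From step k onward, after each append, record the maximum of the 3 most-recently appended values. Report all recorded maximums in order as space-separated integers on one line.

step 1: append 71 -> window=[71] (not full yet)
step 2: append 40 -> window=[71, 40] (not full yet)
step 3: append 49 -> window=[71, 40, 49] -> max=71
step 4: append 12 -> window=[40, 49, 12] -> max=49
step 5: append 21 -> window=[49, 12, 21] -> max=49
step 6: append 56 -> window=[12, 21, 56] -> max=56
step 7: append 32 -> window=[21, 56, 32] -> max=56
step 8: append 22 -> window=[56, 32, 22] -> max=56
step 9: append 20 -> window=[32, 22, 20] -> max=32
step 10: append 40 -> window=[22, 20, 40] -> max=40
step 11: append 73 -> window=[20, 40, 73] -> max=73
step 12: append 66 -> window=[40, 73, 66] -> max=73
step 13: append 28 -> window=[73, 66, 28] -> max=73
step 14: append 22 -> window=[66, 28, 22] -> max=66

Answer: 71 49 49 56 56 56 32 40 73 73 73 66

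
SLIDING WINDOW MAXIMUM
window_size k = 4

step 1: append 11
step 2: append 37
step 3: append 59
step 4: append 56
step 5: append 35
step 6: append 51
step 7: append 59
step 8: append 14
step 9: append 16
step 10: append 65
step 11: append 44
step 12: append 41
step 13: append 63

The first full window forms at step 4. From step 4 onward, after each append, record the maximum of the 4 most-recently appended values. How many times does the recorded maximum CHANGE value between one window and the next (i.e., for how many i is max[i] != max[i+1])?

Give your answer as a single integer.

Answer: 1

Derivation:
step 1: append 11 -> window=[11] (not full yet)
step 2: append 37 -> window=[11, 37] (not full yet)
step 3: append 59 -> window=[11, 37, 59] (not full yet)
step 4: append 56 -> window=[11, 37, 59, 56] -> max=59
step 5: append 35 -> window=[37, 59, 56, 35] -> max=59
step 6: append 51 -> window=[59, 56, 35, 51] -> max=59
step 7: append 59 -> window=[56, 35, 51, 59] -> max=59
step 8: append 14 -> window=[35, 51, 59, 14] -> max=59
step 9: append 16 -> window=[51, 59, 14, 16] -> max=59
step 10: append 65 -> window=[59, 14, 16, 65] -> max=65
step 11: append 44 -> window=[14, 16, 65, 44] -> max=65
step 12: append 41 -> window=[16, 65, 44, 41] -> max=65
step 13: append 63 -> window=[65, 44, 41, 63] -> max=65
Recorded maximums: 59 59 59 59 59 59 65 65 65 65
Changes between consecutive maximums: 1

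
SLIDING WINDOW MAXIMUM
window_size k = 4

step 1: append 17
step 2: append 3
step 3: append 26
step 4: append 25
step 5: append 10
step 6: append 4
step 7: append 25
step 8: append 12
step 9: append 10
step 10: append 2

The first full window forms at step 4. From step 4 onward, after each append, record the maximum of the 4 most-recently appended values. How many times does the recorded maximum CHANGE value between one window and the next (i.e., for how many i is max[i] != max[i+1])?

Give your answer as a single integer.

step 1: append 17 -> window=[17] (not full yet)
step 2: append 3 -> window=[17, 3] (not full yet)
step 3: append 26 -> window=[17, 3, 26] (not full yet)
step 4: append 25 -> window=[17, 3, 26, 25] -> max=26
step 5: append 10 -> window=[3, 26, 25, 10] -> max=26
step 6: append 4 -> window=[26, 25, 10, 4] -> max=26
step 7: append 25 -> window=[25, 10, 4, 25] -> max=25
step 8: append 12 -> window=[10, 4, 25, 12] -> max=25
step 9: append 10 -> window=[4, 25, 12, 10] -> max=25
step 10: append 2 -> window=[25, 12, 10, 2] -> max=25
Recorded maximums: 26 26 26 25 25 25 25
Changes between consecutive maximums: 1

Answer: 1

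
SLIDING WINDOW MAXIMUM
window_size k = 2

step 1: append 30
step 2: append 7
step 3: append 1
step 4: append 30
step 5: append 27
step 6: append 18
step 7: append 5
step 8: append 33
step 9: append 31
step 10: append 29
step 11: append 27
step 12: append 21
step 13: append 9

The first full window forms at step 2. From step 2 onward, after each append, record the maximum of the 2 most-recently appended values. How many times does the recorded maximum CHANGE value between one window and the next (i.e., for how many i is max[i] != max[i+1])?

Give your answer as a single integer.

Answer: 9

Derivation:
step 1: append 30 -> window=[30] (not full yet)
step 2: append 7 -> window=[30, 7] -> max=30
step 3: append 1 -> window=[7, 1] -> max=7
step 4: append 30 -> window=[1, 30] -> max=30
step 5: append 27 -> window=[30, 27] -> max=30
step 6: append 18 -> window=[27, 18] -> max=27
step 7: append 5 -> window=[18, 5] -> max=18
step 8: append 33 -> window=[5, 33] -> max=33
step 9: append 31 -> window=[33, 31] -> max=33
step 10: append 29 -> window=[31, 29] -> max=31
step 11: append 27 -> window=[29, 27] -> max=29
step 12: append 21 -> window=[27, 21] -> max=27
step 13: append 9 -> window=[21, 9] -> max=21
Recorded maximums: 30 7 30 30 27 18 33 33 31 29 27 21
Changes between consecutive maximums: 9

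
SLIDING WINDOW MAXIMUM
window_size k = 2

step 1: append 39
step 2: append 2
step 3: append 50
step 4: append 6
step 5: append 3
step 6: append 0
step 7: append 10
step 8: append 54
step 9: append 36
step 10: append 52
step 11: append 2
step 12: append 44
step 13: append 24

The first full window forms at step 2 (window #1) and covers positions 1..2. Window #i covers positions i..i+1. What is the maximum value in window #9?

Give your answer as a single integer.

Answer: 52

Derivation:
step 1: append 39 -> window=[39] (not full yet)
step 2: append 2 -> window=[39, 2] -> max=39
step 3: append 50 -> window=[2, 50] -> max=50
step 4: append 6 -> window=[50, 6] -> max=50
step 5: append 3 -> window=[6, 3] -> max=6
step 6: append 0 -> window=[3, 0] -> max=3
step 7: append 10 -> window=[0, 10] -> max=10
step 8: append 54 -> window=[10, 54] -> max=54
step 9: append 36 -> window=[54, 36] -> max=54
step 10: append 52 -> window=[36, 52] -> max=52
Window #9 max = 52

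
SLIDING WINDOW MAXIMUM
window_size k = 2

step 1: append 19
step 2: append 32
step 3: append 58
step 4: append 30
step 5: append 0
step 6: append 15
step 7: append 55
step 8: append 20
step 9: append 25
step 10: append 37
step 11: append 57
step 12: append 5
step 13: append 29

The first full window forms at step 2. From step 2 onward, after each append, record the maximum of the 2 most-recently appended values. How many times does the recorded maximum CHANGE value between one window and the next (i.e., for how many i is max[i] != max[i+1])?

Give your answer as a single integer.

step 1: append 19 -> window=[19] (not full yet)
step 2: append 32 -> window=[19, 32] -> max=32
step 3: append 58 -> window=[32, 58] -> max=58
step 4: append 30 -> window=[58, 30] -> max=58
step 5: append 0 -> window=[30, 0] -> max=30
step 6: append 15 -> window=[0, 15] -> max=15
step 7: append 55 -> window=[15, 55] -> max=55
step 8: append 20 -> window=[55, 20] -> max=55
step 9: append 25 -> window=[20, 25] -> max=25
step 10: append 37 -> window=[25, 37] -> max=37
step 11: append 57 -> window=[37, 57] -> max=57
step 12: append 5 -> window=[57, 5] -> max=57
step 13: append 29 -> window=[5, 29] -> max=29
Recorded maximums: 32 58 58 30 15 55 55 25 37 57 57 29
Changes between consecutive maximums: 8

Answer: 8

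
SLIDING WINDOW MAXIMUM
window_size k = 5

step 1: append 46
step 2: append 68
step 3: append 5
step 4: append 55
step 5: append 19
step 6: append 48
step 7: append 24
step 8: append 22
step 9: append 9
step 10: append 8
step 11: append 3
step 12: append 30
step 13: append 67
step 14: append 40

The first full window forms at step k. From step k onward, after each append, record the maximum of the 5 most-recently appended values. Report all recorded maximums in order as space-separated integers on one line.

step 1: append 46 -> window=[46] (not full yet)
step 2: append 68 -> window=[46, 68] (not full yet)
step 3: append 5 -> window=[46, 68, 5] (not full yet)
step 4: append 55 -> window=[46, 68, 5, 55] (not full yet)
step 5: append 19 -> window=[46, 68, 5, 55, 19] -> max=68
step 6: append 48 -> window=[68, 5, 55, 19, 48] -> max=68
step 7: append 24 -> window=[5, 55, 19, 48, 24] -> max=55
step 8: append 22 -> window=[55, 19, 48, 24, 22] -> max=55
step 9: append 9 -> window=[19, 48, 24, 22, 9] -> max=48
step 10: append 8 -> window=[48, 24, 22, 9, 8] -> max=48
step 11: append 3 -> window=[24, 22, 9, 8, 3] -> max=24
step 12: append 30 -> window=[22, 9, 8, 3, 30] -> max=30
step 13: append 67 -> window=[9, 8, 3, 30, 67] -> max=67
step 14: append 40 -> window=[8, 3, 30, 67, 40] -> max=67

Answer: 68 68 55 55 48 48 24 30 67 67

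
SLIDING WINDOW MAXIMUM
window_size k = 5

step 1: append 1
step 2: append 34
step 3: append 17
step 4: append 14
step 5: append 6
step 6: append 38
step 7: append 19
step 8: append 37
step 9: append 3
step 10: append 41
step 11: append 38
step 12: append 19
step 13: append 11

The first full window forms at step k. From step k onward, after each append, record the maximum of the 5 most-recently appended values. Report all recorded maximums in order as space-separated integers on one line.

step 1: append 1 -> window=[1] (not full yet)
step 2: append 34 -> window=[1, 34] (not full yet)
step 3: append 17 -> window=[1, 34, 17] (not full yet)
step 4: append 14 -> window=[1, 34, 17, 14] (not full yet)
step 5: append 6 -> window=[1, 34, 17, 14, 6] -> max=34
step 6: append 38 -> window=[34, 17, 14, 6, 38] -> max=38
step 7: append 19 -> window=[17, 14, 6, 38, 19] -> max=38
step 8: append 37 -> window=[14, 6, 38, 19, 37] -> max=38
step 9: append 3 -> window=[6, 38, 19, 37, 3] -> max=38
step 10: append 41 -> window=[38, 19, 37, 3, 41] -> max=41
step 11: append 38 -> window=[19, 37, 3, 41, 38] -> max=41
step 12: append 19 -> window=[37, 3, 41, 38, 19] -> max=41
step 13: append 11 -> window=[3, 41, 38, 19, 11] -> max=41

Answer: 34 38 38 38 38 41 41 41 41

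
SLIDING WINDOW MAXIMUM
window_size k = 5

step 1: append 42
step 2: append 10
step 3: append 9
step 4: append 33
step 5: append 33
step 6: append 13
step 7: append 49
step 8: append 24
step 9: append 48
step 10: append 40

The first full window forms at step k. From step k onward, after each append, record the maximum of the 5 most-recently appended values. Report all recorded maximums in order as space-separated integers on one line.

Answer: 42 33 49 49 49 49

Derivation:
step 1: append 42 -> window=[42] (not full yet)
step 2: append 10 -> window=[42, 10] (not full yet)
step 3: append 9 -> window=[42, 10, 9] (not full yet)
step 4: append 33 -> window=[42, 10, 9, 33] (not full yet)
step 5: append 33 -> window=[42, 10, 9, 33, 33] -> max=42
step 6: append 13 -> window=[10, 9, 33, 33, 13] -> max=33
step 7: append 49 -> window=[9, 33, 33, 13, 49] -> max=49
step 8: append 24 -> window=[33, 33, 13, 49, 24] -> max=49
step 9: append 48 -> window=[33, 13, 49, 24, 48] -> max=49
step 10: append 40 -> window=[13, 49, 24, 48, 40] -> max=49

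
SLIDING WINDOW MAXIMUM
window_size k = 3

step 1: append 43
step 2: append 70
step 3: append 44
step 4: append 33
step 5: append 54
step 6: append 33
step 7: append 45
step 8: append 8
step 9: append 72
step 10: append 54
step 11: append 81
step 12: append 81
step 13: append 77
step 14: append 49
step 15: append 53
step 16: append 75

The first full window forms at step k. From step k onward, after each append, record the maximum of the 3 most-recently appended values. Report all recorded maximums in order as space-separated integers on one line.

Answer: 70 70 54 54 54 45 72 72 81 81 81 81 77 75

Derivation:
step 1: append 43 -> window=[43] (not full yet)
step 2: append 70 -> window=[43, 70] (not full yet)
step 3: append 44 -> window=[43, 70, 44] -> max=70
step 4: append 33 -> window=[70, 44, 33] -> max=70
step 5: append 54 -> window=[44, 33, 54] -> max=54
step 6: append 33 -> window=[33, 54, 33] -> max=54
step 7: append 45 -> window=[54, 33, 45] -> max=54
step 8: append 8 -> window=[33, 45, 8] -> max=45
step 9: append 72 -> window=[45, 8, 72] -> max=72
step 10: append 54 -> window=[8, 72, 54] -> max=72
step 11: append 81 -> window=[72, 54, 81] -> max=81
step 12: append 81 -> window=[54, 81, 81] -> max=81
step 13: append 77 -> window=[81, 81, 77] -> max=81
step 14: append 49 -> window=[81, 77, 49] -> max=81
step 15: append 53 -> window=[77, 49, 53] -> max=77
step 16: append 75 -> window=[49, 53, 75] -> max=75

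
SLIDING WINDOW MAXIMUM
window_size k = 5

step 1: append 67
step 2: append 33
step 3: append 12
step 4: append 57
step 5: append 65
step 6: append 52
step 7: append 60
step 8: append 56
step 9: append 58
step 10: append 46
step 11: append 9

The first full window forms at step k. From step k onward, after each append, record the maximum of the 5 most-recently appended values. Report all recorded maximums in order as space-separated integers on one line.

Answer: 67 65 65 65 65 60 60

Derivation:
step 1: append 67 -> window=[67] (not full yet)
step 2: append 33 -> window=[67, 33] (not full yet)
step 3: append 12 -> window=[67, 33, 12] (not full yet)
step 4: append 57 -> window=[67, 33, 12, 57] (not full yet)
step 5: append 65 -> window=[67, 33, 12, 57, 65] -> max=67
step 6: append 52 -> window=[33, 12, 57, 65, 52] -> max=65
step 7: append 60 -> window=[12, 57, 65, 52, 60] -> max=65
step 8: append 56 -> window=[57, 65, 52, 60, 56] -> max=65
step 9: append 58 -> window=[65, 52, 60, 56, 58] -> max=65
step 10: append 46 -> window=[52, 60, 56, 58, 46] -> max=60
step 11: append 9 -> window=[60, 56, 58, 46, 9] -> max=60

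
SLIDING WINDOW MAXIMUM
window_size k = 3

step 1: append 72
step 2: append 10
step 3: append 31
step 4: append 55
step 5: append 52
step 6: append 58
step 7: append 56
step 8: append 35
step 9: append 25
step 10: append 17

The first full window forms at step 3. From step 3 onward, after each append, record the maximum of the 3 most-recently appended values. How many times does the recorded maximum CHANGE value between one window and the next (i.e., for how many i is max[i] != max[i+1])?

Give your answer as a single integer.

step 1: append 72 -> window=[72] (not full yet)
step 2: append 10 -> window=[72, 10] (not full yet)
step 3: append 31 -> window=[72, 10, 31] -> max=72
step 4: append 55 -> window=[10, 31, 55] -> max=55
step 5: append 52 -> window=[31, 55, 52] -> max=55
step 6: append 58 -> window=[55, 52, 58] -> max=58
step 7: append 56 -> window=[52, 58, 56] -> max=58
step 8: append 35 -> window=[58, 56, 35] -> max=58
step 9: append 25 -> window=[56, 35, 25] -> max=56
step 10: append 17 -> window=[35, 25, 17] -> max=35
Recorded maximums: 72 55 55 58 58 58 56 35
Changes between consecutive maximums: 4

Answer: 4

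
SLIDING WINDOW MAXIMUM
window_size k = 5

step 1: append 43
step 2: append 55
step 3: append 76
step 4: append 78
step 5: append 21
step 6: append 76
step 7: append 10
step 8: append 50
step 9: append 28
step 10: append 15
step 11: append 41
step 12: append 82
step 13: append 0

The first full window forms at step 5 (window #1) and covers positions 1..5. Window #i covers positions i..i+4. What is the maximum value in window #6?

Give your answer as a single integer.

step 1: append 43 -> window=[43] (not full yet)
step 2: append 55 -> window=[43, 55] (not full yet)
step 3: append 76 -> window=[43, 55, 76] (not full yet)
step 4: append 78 -> window=[43, 55, 76, 78] (not full yet)
step 5: append 21 -> window=[43, 55, 76, 78, 21] -> max=78
step 6: append 76 -> window=[55, 76, 78, 21, 76] -> max=78
step 7: append 10 -> window=[76, 78, 21, 76, 10] -> max=78
step 8: append 50 -> window=[78, 21, 76, 10, 50] -> max=78
step 9: append 28 -> window=[21, 76, 10, 50, 28] -> max=76
step 10: append 15 -> window=[76, 10, 50, 28, 15] -> max=76
Window #6 max = 76

Answer: 76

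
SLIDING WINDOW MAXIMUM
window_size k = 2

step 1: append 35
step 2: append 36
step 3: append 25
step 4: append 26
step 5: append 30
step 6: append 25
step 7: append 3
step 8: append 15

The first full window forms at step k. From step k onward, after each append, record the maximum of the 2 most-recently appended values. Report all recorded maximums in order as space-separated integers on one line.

step 1: append 35 -> window=[35] (not full yet)
step 2: append 36 -> window=[35, 36] -> max=36
step 3: append 25 -> window=[36, 25] -> max=36
step 4: append 26 -> window=[25, 26] -> max=26
step 5: append 30 -> window=[26, 30] -> max=30
step 6: append 25 -> window=[30, 25] -> max=30
step 7: append 3 -> window=[25, 3] -> max=25
step 8: append 15 -> window=[3, 15] -> max=15

Answer: 36 36 26 30 30 25 15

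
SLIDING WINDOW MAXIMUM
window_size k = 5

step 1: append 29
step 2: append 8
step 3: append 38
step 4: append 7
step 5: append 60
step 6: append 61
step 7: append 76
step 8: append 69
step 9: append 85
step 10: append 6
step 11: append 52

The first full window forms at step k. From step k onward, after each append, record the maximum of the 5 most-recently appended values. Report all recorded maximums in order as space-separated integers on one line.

Answer: 60 61 76 76 85 85 85

Derivation:
step 1: append 29 -> window=[29] (not full yet)
step 2: append 8 -> window=[29, 8] (not full yet)
step 3: append 38 -> window=[29, 8, 38] (not full yet)
step 4: append 7 -> window=[29, 8, 38, 7] (not full yet)
step 5: append 60 -> window=[29, 8, 38, 7, 60] -> max=60
step 6: append 61 -> window=[8, 38, 7, 60, 61] -> max=61
step 7: append 76 -> window=[38, 7, 60, 61, 76] -> max=76
step 8: append 69 -> window=[7, 60, 61, 76, 69] -> max=76
step 9: append 85 -> window=[60, 61, 76, 69, 85] -> max=85
step 10: append 6 -> window=[61, 76, 69, 85, 6] -> max=85
step 11: append 52 -> window=[76, 69, 85, 6, 52] -> max=85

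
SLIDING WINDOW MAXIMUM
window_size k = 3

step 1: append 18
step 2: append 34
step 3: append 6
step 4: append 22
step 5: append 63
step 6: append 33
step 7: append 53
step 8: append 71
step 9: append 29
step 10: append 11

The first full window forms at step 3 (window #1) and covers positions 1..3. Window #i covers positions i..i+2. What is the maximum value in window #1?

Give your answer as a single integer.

step 1: append 18 -> window=[18] (not full yet)
step 2: append 34 -> window=[18, 34] (not full yet)
step 3: append 6 -> window=[18, 34, 6] -> max=34
Window #1 max = 34

Answer: 34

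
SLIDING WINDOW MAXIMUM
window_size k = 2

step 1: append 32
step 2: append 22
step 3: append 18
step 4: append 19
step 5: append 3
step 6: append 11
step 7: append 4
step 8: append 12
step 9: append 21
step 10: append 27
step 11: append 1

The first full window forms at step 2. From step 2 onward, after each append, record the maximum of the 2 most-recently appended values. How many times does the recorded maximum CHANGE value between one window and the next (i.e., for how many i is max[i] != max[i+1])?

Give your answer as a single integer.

Answer: 6

Derivation:
step 1: append 32 -> window=[32] (not full yet)
step 2: append 22 -> window=[32, 22] -> max=32
step 3: append 18 -> window=[22, 18] -> max=22
step 4: append 19 -> window=[18, 19] -> max=19
step 5: append 3 -> window=[19, 3] -> max=19
step 6: append 11 -> window=[3, 11] -> max=11
step 7: append 4 -> window=[11, 4] -> max=11
step 8: append 12 -> window=[4, 12] -> max=12
step 9: append 21 -> window=[12, 21] -> max=21
step 10: append 27 -> window=[21, 27] -> max=27
step 11: append 1 -> window=[27, 1] -> max=27
Recorded maximums: 32 22 19 19 11 11 12 21 27 27
Changes between consecutive maximums: 6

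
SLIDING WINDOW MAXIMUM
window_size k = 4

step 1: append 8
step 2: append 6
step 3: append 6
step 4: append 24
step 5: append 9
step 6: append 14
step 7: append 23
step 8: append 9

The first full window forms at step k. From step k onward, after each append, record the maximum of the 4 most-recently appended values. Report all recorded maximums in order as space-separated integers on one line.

Answer: 24 24 24 24 23

Derivation:
step 1: append 8 -> window=[8] (not full yet)
step 2: append 6 -> window=[8, 6] (not full yet)
step 3: append 6 -> window=[8, 6, 6] (not full yet)
step 4: append 24 -> window=[8, 6, 6, 24] -> max=24
step 5: append 9 -> window=[6, 6, 24, 9] -> max=24
step 6: append 14 -> window=[6, 24, 9, 14] -> max=24
step 7: append 23 -> window=[24, 9, 14, 23] -> max=24
step 8: append 9 -> window=[9, 14, 23, 9] -> max=23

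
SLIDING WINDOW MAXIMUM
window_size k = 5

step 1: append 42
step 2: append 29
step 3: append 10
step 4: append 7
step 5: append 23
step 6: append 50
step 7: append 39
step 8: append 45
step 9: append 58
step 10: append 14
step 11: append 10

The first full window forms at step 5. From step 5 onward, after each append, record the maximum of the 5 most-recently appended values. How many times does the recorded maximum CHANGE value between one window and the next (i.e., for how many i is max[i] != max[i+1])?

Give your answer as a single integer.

step 1: append 42 -> window=[42] (not full yet)
step 2: append 29 -> window=[42, 29] (not full yet)
step 3: append 10 -> window=[42, 29, 10] (not full yet)
step 4: append 7 -> window=[42, 29, 10, 7] (not full yet)
step 5: append 23 -> window=[42, 29, 10, 7, 23] -> max=42
step 6: append 50 -> window=[29, 10, 7, 23, 50] -> max=50
step 7: append 39 -> window=[10, 7, 23, 50, 39] -> max=50
step 8: append 45 -> window=[7, 23, 50, 39, 45] -> max=50
step 9: append 58 -> window=[23, 50, 39, 45, 58] -> max=58
step 10: append 14 -> window=[50, 39, 45, 58, 14] -> max=58
step 11: append 10 -> window=[39, 45, 58, 14, 10] -> max=58
Recorded maximums: 42 50 50 50 58 58 58
Changes between consecutive maximums: 2

Answer: 2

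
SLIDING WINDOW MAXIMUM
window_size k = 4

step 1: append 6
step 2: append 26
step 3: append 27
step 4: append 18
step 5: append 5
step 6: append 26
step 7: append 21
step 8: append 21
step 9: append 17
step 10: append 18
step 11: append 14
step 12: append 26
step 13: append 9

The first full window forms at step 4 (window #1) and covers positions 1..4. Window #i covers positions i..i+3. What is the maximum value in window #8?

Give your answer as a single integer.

step 1: append 6 -> window=[6] (not full yet)
step 2: append 26 -> window=[6, 26] (not full yet)
step 3: append 27 -> window=[6, 26, 27] (not full yet)
step 4: append 18 -> window=[6, 26, 27, 18] -> max=27
step 5: append 5 -> window=[26, 27, 18, 5] -> max=27
step 6: append 26 -> window=[27, 18, 5, 26] -> max=27
step 7: append 21 -> window=[18, 5, 26, 21] -> max=26
step 8: append 21 -> window=[5, 26, 21, 21] -> max=26
step 9: append 17 -> window=[26, 21, 21, 17] -> max=26
step 10: append 18 -> window=[21, 21, 17, 18] -> max=21
step 11: append 14 -> window=[21, 17, 18, 14] -> max=21
Window #8 max = 21

Answer: 21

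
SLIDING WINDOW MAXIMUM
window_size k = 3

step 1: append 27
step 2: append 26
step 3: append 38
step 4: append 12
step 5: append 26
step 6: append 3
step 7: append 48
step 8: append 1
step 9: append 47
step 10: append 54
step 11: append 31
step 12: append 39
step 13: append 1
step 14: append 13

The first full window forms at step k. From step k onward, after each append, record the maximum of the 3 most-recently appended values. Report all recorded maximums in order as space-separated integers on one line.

step 1: append 27 -> window=[27] (not full yet)
step 2: append 26 -> window=[27, 26] (not full yet)
step 3: append 38 -> window=[27, 26, 38] -> max=38
step 4: append 12 -> window=[26, 38, 12] -> max=38
step 5: append 26 -> window=[38, 12, 26] -> max=38
step 6: append 3 -> window=[12, 26, 3] -> max=26
step 7: append 48 -> window=[26, 3, 48] -> max=48
step 8: append 1 -> window=[3, 48, 1] -> max=48
step 9: append 47 -> window=[48, 1, 47] -> max=48
step 10: append 54 -> window=[1, 47, 54] -> max=54
step 11: append 31 -> window=[47, 54, 31] -> max=54
step 12: append 39 -> window=[54, 31, 39] -> max=54
step 13: append 1 -> window=[31, 39, 1] -> max=39
step 14: append 13 -> window=[39, 1, 13] -> max=39

Answer: 38 38 38 26 48 48 48 54 54 54 39 39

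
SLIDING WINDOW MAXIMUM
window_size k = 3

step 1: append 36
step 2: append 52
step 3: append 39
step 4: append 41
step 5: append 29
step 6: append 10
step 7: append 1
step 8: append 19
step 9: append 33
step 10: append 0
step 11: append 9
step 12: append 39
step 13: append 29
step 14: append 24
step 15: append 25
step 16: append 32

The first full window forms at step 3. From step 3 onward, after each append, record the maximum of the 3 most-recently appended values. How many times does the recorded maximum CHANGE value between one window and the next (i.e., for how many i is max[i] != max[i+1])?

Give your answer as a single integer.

step 1: append 36 -> window=[36] (not full yet)
step 2: append 52 -> window=[36, 52] (not full yet)
step 3: append 39 -> window=[36, 52, 39] -> max=52
step 4: append 41 -> window=[52, 39, 41] -> max=52
step 5: append 29 -> window=[39, 41, 29] -> max=41
step 6: append 10 -> window=[41, 29, 10] -> max=41
step 7: append 1 -> window=[29, 10, 1] -> max=29
step 8: append 19 -> window=[10, 1, 19] -> max=19
step 9: append 33 -> window=[1, 19, 33] -> max=33
step 10: append 0 -> window=[19, 33, 0] -> max=33
step 11: append 9 -> window=[33, 0, 9] -> max=33
step 12: append 39 -> window=[0, 9, 39] -> max=39
step 13: append 29 -> window=[9, 39, 29] -> max=39
step 14: append 24 -> window=[39, 29, 24] -> max=39
step 15: append 25 -> window=[29, 24, 25] -> max=29
step 16: append 32 -> window=[24, 25, 32] -> max=32
Recorded maximums: 52 52 41 41 29 19 33 33 33 39 39 39 29 32
Changes between consecutive maximums: 7

Answer: 7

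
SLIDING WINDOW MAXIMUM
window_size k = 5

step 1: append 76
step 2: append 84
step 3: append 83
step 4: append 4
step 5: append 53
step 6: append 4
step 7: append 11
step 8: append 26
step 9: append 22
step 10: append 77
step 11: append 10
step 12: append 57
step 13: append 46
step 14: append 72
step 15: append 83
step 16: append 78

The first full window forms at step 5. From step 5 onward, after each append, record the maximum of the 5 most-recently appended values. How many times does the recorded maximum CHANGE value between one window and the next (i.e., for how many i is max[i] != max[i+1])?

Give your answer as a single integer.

Answer: 4

Derivation:
step 1: append 76 -> window=[76] (not full yet)
step 2: append 84 -> window=[76, 84] (not full yet)
step 3: append 83 -> window=[76, 84, 83] (not full yet)
step 4: append 4 -> window=[76, 84, 83, 4] (not full yet)
step 5: append 53 -> window=[76, 84, 83, 4, 53] -> max=84
step 6: append 4 -> window=[84, 83, 4, 53, 4] -> max=84
step 7: append 11 -> window=[83, 4, 53, 4, 11] -> max=83
step 8: append 26 -> window=[4, 53, 4, 11, 26] -> max=53
step 9: append 22 -> window=[53, 4, 11, 26, 22] -> max=53
step 10: append 77 -> window=[4, 11, 26, 22, 77] -> max=77
step 11: append 10 -> window=[11, 26, 22, 77, 10] -> max=77
step 12: append 57 -> window=[26, 22, 77, 10, 57] -> max=77
step 13: append 46 -> window=[22, 77, 10, 57, 46] -> max=77
step 14: append 72 -> window=[77, 10, 57, 46, 72] -> max=77
step 15: append 83 -> window=[10, 57, 46, 72, 83] -> max=83
step 16: append 78 -> window=[57, 46, 72, 83, 78] -> max=83
Recorded maximums: 84 84 83 53 53 77 77 77 77 77 83 83
Changes between consecutive maximums: 4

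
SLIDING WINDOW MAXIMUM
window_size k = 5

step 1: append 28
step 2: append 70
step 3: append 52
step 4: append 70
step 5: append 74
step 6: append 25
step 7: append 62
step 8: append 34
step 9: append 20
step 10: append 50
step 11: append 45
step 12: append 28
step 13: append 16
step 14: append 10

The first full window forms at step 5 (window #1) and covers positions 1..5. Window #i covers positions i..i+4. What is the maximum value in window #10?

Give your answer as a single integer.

Answer: 50

Derivation:
step 1: append 28 -> window=[28] (not full yet)
step 2: append 70 -> window=[28, 70] (not full yet)
step 3: append 52 -> window=[28, 70, 52] (not full yet)
step 4: append 70 -> window=[28, 70, 52, 70] (not full yet)
step 5: append 74 -> window=[28, 70, 52, 70, 74] -> max=74
step 6: append 25 -> window=[70, 52, 70, 74, 25] -> max=74
step 7: append 62 -> window=[52, 70, 74, 25, 62] -> max=74
step 8: append 34 -> window=[70, 74, 25, 62, 34] -> max=74
step 9: append 20 -> window=[74, 25, 62, 34, 20] -> max=74
step 10: append 50 -> window=[25, 62, 34, 20, 50] -> max=62
step 11: append 45 -> window=[62, 34, 20, 50, 45] -> max=62
step 12: append 28 -> window=[34, 20, 50, 45, 28] -> max=50
step 13: append 16 -> window=[20, 50, 45, 28, 16] -> max=50
step 14: append 10 -> window=[50, 45, 28, 16, 10] -> max=50
Window #10 max = 50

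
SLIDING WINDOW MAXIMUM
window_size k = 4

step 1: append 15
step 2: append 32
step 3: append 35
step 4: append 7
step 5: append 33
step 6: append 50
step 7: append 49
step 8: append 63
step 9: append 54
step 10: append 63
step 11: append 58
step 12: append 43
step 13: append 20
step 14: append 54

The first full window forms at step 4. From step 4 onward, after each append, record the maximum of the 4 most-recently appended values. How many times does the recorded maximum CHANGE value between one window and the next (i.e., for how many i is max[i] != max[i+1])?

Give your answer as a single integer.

Answer: 3

Derivation:
step 1: append 15 -> window=[15] (not full yet)
step 2: append 32 -> window=[15, 32] (not full yet)
step 3: append 35 -> window=[15, 32, 35] (not full yet)
step 4: append 7 -> window=[15, 32, 35, 7] -> max=35
step 5: append 33 -> window=[32, 35, 7, 33] -> max=35
step 6: append 50 -> window=[35, 7, 33, 50] -> max=50
step 7: append 49 -> window=[7, 33, 50, 49] -> max=50
step 8: append 63 -> window=[33, 50, 49, 63] -> max=63
step 9: append 54 -> window=[50, 49, 63, 54] -> max=63
step 10: append 63 -> window=[49, 63, 54, 63] -> max=63
step 11: append 58 -> window=[63, 54, 63, 58] -> max=63
step 12: append 43 -> window=[54, 63, 58, 43] -> max=63
step 13: append 20 -> window=[63, 58, 43, 20] -> max=63
step 14: append 54 -> window=[58, 43, 20, 54] -> max=58
Recorded maximums: 35 35 50 50 63 63 63 63 63 63 58
Changes between consecutive maximums: 3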